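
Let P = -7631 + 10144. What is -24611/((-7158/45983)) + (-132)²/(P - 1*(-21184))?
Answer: 2979747342917/18847014 ≈ 1.5810e+5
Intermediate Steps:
P = 2513
-24611/((-7158/45983)) + (-132)²/(P - 1*(-21184)) = -24611/((-7158/45983)) + (-132)²/(2513 - 1*(-21184)) = -24611/((-7158*1/45983)) + 17424/(2513 + 21184) = -24611/(-7158/45983) + 17424/23697 = -24611*(-45983/7158) + 17424*(1/23697) = 1131687613/7158 + 1936/2633 = 2979747342917/18847014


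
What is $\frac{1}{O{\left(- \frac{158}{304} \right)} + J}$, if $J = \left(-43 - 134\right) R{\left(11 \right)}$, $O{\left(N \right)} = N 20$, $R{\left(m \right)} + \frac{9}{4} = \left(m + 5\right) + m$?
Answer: $- \frac{76}{333727} \approx -0.00022773$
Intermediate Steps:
$R{\left(m \right)} = \frac{11}{4} + 2 m$ ($R{\left(m \right)} = - \frac{9}{4} + \left(\left(m + 5\right) + m\right) = - \frac{9}{4} + \left(\left(5 + m\right) + m\right) = - \frac{9}{4} + \left(5 + 2 m\right) = \frac{11}{4} + 2 m$)
$O{\left(N \right)} = 20 N$
$J = - \frac{17523}{4}$ ($J = \left(-43 - 134\right) \left(\frac{11}{4} + 2 \cdot 11\right) = - 177 \left(\frac{11}{4} + 22\right) = \left(-177\right) \frac{99}{4} = - \frac{17523}{4} \approx -4380.8$)
$\frac{1}{O{\left(- \frac{158}{304} \right)} + J} = \frac{1}{20 \left(- \frac{158}{304}\right) - \frac{17523}{4}} = \frac{1}{20 \left(\left(-158\right) \frac{1}{304}\right) - \frac{17523}{4}} = \frac{1}{20 \left(- \frac{79}{152}\right) - \frac{17523}{4}} = \frac{1}{- \frac{395}{38} - \frac{17523}{4}} = \frac{1}{- \frac{333727}{76}} = - \frac{76}{333727}$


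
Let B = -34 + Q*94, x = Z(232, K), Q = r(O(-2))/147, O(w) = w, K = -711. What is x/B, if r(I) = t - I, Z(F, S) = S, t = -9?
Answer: 14931/808 ≈ 18.479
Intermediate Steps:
r(I) = -9 - I
Q = -1/21 (Q = (-9 - 1*(-2))/147 = (-9 + 2)*(1/147) = -7*1/147 = -1/21 ≈ -0.047619)
x = -711
B = -808/21 (B = -34 - 1/21*94 = -34 - 94/21 = -808/21 ≈ -38.476)
x/B = -711/(-808/21) = -711*(-21/808) = 14931/808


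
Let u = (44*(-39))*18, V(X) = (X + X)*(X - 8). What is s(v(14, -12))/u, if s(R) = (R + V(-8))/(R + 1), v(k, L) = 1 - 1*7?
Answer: 25/15444 ≈ 0.0016188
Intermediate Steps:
V(X) = 2*X*(-8 + X) (V(X) = (2*X)*(-8 + X) = 2*X*(-8 + X))
v(k, L) = -6 (v(k, L) = 1 - 7 = -6)
u = -30888 (u = -1716*18 = -30888)
s(R) = (256 + R)/(1 + R) (s(R) = (R + 2*(-8)*(-8 - 8))/(R + 1) = (R + 2*(-8)*(-16))/(1 + R) = (R + 256)/(1 + R) = (256 + R)/(1 + R))
s(v(14, -12))/u = ((256 - 6)/(1 - 6))/(-30888) = (250/(-5))*(-1/30888) = -⅕*250*(-1/30888) = -50*(-1/30888) = 25/15444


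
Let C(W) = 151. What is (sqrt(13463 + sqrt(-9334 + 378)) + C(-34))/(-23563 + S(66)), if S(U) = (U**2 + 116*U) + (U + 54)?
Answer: -151/11431 - sqrt(13463 + 2*I*sqrt(2239))/11431 ≈ -0.02336 - 3.5675e-5*I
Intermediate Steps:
S(U) = 54 + U**2 + 117*U (S(U) = (U**2 + 116*U) + (54 + U) = 54 + U**2 + 117*U)
(sqrt(13463 + sqrt(-9334 + 378)) + C(-34))/(-23563 + S(66)) = (sqrt(13463 + sqrt(-9334 + 378)) + 151)/(-23563 + (54 + 66**2 + 117*66)) = (sqrt(13463 + sqrt(-8956)) + 151)/(-23563 + (54 + 4356 + 7722)) = (sqrt(13463 + 2*I*sqrt(2239)) + 151)/(-23563 + 12132) = (151 + sqrt(13463 + 2*I*sqrt(2239)))/(-11431) = (151 + sqrt(13463 + 2*I*sqrt(2239)))*(-1/11431) = -151/11431 - sqrt(13463 + 2*I*sqrt(2239))/11431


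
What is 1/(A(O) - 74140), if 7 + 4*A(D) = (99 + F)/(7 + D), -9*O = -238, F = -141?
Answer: -172/12752435 ≈ -1.3488e-5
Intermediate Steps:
O = 238/9 (O = -⅑*(-238) = 238/9 ≈ 26.444)
A(D) = -7/4 - 21/(2*(7 + D)) (A(D) = -7/4 + ((99 - 141)/(7 + D))/4 = -7/4 + (-42/(7 + D))/4 = -7/4 - 21/(2*(7 + D)))
1/(A(O) - 74140) = 1/(7*(-13 - 1*238/9)/(4*(7 + 238/9)) - 74140) = 1/(7*(-13 - 238/9)/(4*(301/9)) - 74140) = 1/((7/4)*(9/301)*(-355/9) - 74140) = 1/(-355/172 - 74140) = 1/(-12752435/172) = -172/12752435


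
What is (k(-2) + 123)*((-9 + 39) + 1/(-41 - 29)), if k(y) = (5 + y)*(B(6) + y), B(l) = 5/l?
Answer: 501661/140 ≈ 3583.3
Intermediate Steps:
k(y) = (5 + y)*(5/6 + y)
(k(-2) + 123)*((-9 + 39) + 1/(-41 - 29)) = ((25/6 + (-2)**2 + (35/6)*(-2)) + 123)*((-9 + 39) + 1/(-41 - 29)) = ((25/6 + 4 - 35/3) + 123)*(30 + 1/(-70)) = (-7/2 + 123)*(30 - 1/70) = (239/2)*(2099/70) = 501661/140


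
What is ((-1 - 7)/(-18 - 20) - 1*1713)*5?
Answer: -162715/19 ≈ -8564.0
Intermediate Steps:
((-1 - 7)/(-18 - 20) - 1*1713)*5 = (-8/(-38) - 1713)*5 = (-1/38*(-8) - 1713)*5 = (4/19 - 1713)*5 = -32543/19*5 = -162715/19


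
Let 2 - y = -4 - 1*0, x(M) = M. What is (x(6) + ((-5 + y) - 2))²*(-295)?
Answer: -7375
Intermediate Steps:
y = 6 (y = 2 - (-4 - 1*0) = 2 - (-4 + 0) = 2 - 1*(-4) = 2 + 4 = 6)
(x(6) + ((-5 + y) - 2))²*(-295) = (6 + ((-5 + 6) - 2))²*(-295) = (6 + (1 - 2))²*(-295) = (6 - 1)²*(-295) = 5²*(-295) = 25*(-295) = -7375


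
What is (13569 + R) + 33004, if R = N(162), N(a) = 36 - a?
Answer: 46447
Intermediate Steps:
R = -126 (R = 36 - 1*162 = 36 - 162 = -126)
(13569 + R) + 33004 = (13569 - 126) + 33004 = 13443 + 33004 = 46447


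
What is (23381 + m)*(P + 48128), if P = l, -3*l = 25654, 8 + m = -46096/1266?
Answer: 1753886802530/1899 ≈ 9.2358e+8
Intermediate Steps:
m = -28112/633 (m = -8 - 46096/1266 = -8 - 46096*1/1266 = -8 - 23048/633 = -28112/633 ≈ -44.411)
l = -25654/3 (l = -⅓*25654 = -25654/3 ≈ -8551.3)
P = -25654/3 ≈ -8551.3
(23381 + m)*(P + 48128) = (23381 - 28112/633)*(-25654/3 + 48128) = (14772061/633)*(118730/3) = 1753886802530/1899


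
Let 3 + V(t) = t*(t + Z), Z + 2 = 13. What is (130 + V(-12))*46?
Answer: 6394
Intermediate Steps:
Z = 11 (Z = -2 + 13 = 11)
V(t) = -3 + t*(11 + t) (V(t) = -3 + t*(t + 11) = -3 + t*(11 + t))
(130 + V(-12))*46 = (130 + (-3 + (-12)**2 + 11*(-12)))*46 = (130 + (-3 + 144 - 132))*46 = (130 + 9)*46 = 139*46 = 6394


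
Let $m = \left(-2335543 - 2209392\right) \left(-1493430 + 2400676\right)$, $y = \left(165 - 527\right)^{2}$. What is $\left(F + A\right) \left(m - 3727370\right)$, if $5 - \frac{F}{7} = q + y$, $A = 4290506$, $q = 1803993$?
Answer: $38160698990599860840$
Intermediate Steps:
$y = 131044$ ($y = \left(-362\right)^{2} = 131044$)
$m = -4123374099010$ ($m = \left(-4544935\right) 907246 = -4123374099010$)
$F = -13545224$ ($F = 35 - 7 \left(1803993 + 131044\right) = 35 - 13545259 = -13545224$)
$\left(F + A\right) \left(m - 3727370\right) = \left(-13545224 + 4290506\right) \left(-4123374099010 - 3727370\right) = \left(-9254718\right) \left(-4123377826380\right) = 38160698990599860840$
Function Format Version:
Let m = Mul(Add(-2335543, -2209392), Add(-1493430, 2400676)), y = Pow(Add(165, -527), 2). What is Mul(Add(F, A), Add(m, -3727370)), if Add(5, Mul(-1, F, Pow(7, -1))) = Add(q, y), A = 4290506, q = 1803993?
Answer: 38160698990599860840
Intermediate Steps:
y = 131044 (y = Pow(-362, 2) = 131044)
m = -4123374099010 (m = Mul(-4544935, 907246) = -4123374099010)
F = -13545224 (F = Add(35, Mul(-7, Add(1803993, 131044))) = Add(35, Mul(-7, 1935037)) = Add(35, -13545259) = -13545224)
Mul(Add(F, A), Add(m, -3727370)) = Mul(Add(-13545224, 4290506), Add(-4123374099010, -3727370)) = Mul(-9254718, -4123377826380) = 38160698990599860840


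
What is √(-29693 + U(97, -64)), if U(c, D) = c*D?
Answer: 3*I*√3989 ≈ 189.48*I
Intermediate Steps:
U(c, D) = D*c
√(-29693 + U(97, -64)) = √(-29693 - 64*97) = √(-29693 - 6208) = √(-35901) = 3*I*√3989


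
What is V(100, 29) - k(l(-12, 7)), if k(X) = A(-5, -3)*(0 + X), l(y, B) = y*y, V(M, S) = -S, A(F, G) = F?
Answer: 691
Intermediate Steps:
l(y, B) = y²
k(X) = -5*X (k(X) = -5*(0 + X) = -5*X)
V(100, 29) - k(l(-12, 7)) = -1*29 - (-5)*(-12)² = -29 - (-5)*144 = -29 - 1*(-720) = -29 + 720 = 691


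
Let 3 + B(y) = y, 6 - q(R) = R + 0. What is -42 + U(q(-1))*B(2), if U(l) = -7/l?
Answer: -41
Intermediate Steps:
q(R) = 6 - R (q(R) = 6 - (R + 0) = 6 - R)
B(y) = -3 + y
-42 + U(q(-1))*B(2) = -42 + (-7/(6 - 1*(-1)))*(-3 + 2) = -42 - 7/(6 + 1)*(-1) = -42 - 7/7*(-1) = -42 - 7*1/7*(-1) = -42 - 1*(-1) = -42 + 1 = -41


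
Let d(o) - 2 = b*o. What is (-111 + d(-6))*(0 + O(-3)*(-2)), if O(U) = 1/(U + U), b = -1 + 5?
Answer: -133/3 ≈ -44.333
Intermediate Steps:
b = 4
O(U) = 1/(2*U)
d(o) = 2 + 4*o
(-111 + d(-6))*(0 + O(-3)*(-2)) = (-111 + (2 + 4*(-6)))*(0 + ((½)/(-3))*(-2)) = (-111 + (2 - 24))*(0 + ((½)*(-⅓))*(-2)) = (-111 - 22)*(0 - ⅙*(-2)) = -133*(0 + ⅓) = -133*⅓ = -133/3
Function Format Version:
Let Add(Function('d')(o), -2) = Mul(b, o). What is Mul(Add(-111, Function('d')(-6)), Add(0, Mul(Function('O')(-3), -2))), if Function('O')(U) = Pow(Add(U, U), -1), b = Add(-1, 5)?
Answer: Rational(-133, 3) ≈ -44.333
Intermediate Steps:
b = 4
Function('O')(U) = Mul(Rational(1, 2), Pow(U, -1)) (Function('O')(U) = Pow(Mul(2, U), -1) = Mul(Rational(1, 2), Pow(U, -1)))
Function('d')(o) = Add(2, Mul(4, o))
Mul(Add(-111, Function('d')(-6)), Add(0, Mul(Function('O')(-3), -2))) = Mul(Add(-111, Add(2, Mul(4, -6))), Add(0, Mul(Mul(Rational(1, 2), Pow(-3, -1)), -2))) = Mul(Add(-111, Add(2, -24)), Add(0, Mul(Mul(Rational(1, 2), Rational(-1, 3)), -2))) = Mul(Add(-111, -22), Add(0, Mul(Rational(-1, 6), -2))) = Mul(-133, Add(0, Rational(1, 3))) = Mul(-133, Rational(1, 3)) = Rational(-133, 3)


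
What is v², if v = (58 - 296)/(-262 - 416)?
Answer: 14161/114921 ≈ 0.12322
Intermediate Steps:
v = 119/339 (v = -238/(-678) = -238*(-1/678) = 119/339 ≈ 0.35103)
v² = (119/339)² = 14161/114921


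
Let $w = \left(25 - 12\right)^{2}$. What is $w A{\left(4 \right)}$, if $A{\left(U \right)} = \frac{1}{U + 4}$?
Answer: $\frac{169}{8} \approx 21.125$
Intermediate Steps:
$A{\left(U \right)} = \frac{1}{4 + U}$
$w = 169$ ($w = 13^{2} = 169$)
$w A{\left(4 \right)} = \frac{169}{4 + 4} = \frac{169}{8}$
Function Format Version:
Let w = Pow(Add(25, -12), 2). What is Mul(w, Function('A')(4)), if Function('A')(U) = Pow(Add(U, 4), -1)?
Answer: Rational(169, 8) ≈ 21.125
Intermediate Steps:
Function('A')(U) = Pow(Add(4, U), -1)
w = 169 (w = Pow(13, 2) = 169)
Mul(w, Function('A')(4)) = Mul(169, Pow(Add(4, 4), -1)) = Mul(169, Pow(8, -1)) = Mul(169, Rational(1, 8)) = Rational(169, 8)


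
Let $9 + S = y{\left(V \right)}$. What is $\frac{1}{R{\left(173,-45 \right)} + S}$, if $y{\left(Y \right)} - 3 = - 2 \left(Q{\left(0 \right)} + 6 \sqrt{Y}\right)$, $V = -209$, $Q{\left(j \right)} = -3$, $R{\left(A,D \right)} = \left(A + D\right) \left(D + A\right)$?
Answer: $\frac{1024}{16779097} + \frac{3 i \sqrt{209}}{67116388} \approx 6.1028 \cdot 10^{-5} + 6.462 \cdot 10^{-7} i$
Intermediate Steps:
$R{\left(A,D \right)} = \left(A + D\right)^{2}$ ($R{\left(A,D \right)} = \left(A + D\right) \left(A + D\right) = \left(A + D\right)^{2}$)
$y{\left(Y \right)} = 9 - 12 \sqrt{Y}$ ($y{\left(Y \right)} = 3 - 2 \left(-3 + 6 \sqrt{Y}\right) = 3 - \left(-6 + 12 \sqrt{Y}\right) = 9 - 12 \sqrt{Y}$)
$S = - 12 i \sqrt{209}$ ($S = -9 + \left(9 - 12 \sqrt{-209}\right) = -9 + \left(9 - 12 i \sqrt{209}\right) = - 12 i \sqrt{209} \approx - 173.48 i$)
$\frac{1}{R{\left(173,-45 \right)} + S} = \frac{1}{\left(173 - 45\right)^{2} - 12 i \sqrt{209}} = \frac{1}{128^{2} - 12 i \sqrt{209}} = \frac{1}{16384 - 12 i \sqrt{209}}$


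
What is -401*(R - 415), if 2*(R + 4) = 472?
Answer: 73383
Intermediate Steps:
R = 232 (R = -4 + (½)*472 = -4 + 236 = 232)
-401*(R - 415) = -401*(232 - 415) = -401*(-183) = 73383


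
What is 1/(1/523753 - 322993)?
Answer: -523753/169168552728 ≈ -3.0960e-6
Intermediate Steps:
1/(1/523753 - 322993) = 1/(-169168552728/523753) = -523753/169168552728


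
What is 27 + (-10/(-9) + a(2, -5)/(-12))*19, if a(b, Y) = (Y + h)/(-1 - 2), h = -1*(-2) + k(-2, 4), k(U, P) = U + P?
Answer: 571/12 ≈ 47.583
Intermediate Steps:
k(U, P) = P + U
h = 4 (h = -1*(-2) + (4 - 2) = 2 + 2 = 4)
a(b, Y) = -4/3 - Y/3 (a(b, Y) = (Y + 4)/(-1 - 2) = (4 + Y)/(-3) = (4 + Y)*(-1/3) = -4/3 - Y/3)
27 + (-10/(-9) + a(2, -5)/(-12))*19 = 27 + (-10/(-9) + (-4/3 - 1/3*(-5))/(-12))*19 = 27 + (-10*(-1/9) + (-4/3 + 5/3)*(-1/12))*19 = 27 + (10/9 + (1/3)*(-1/12))*19 = 27 + (10/9 - 1/36)*19 = 27 + (13/12)*19 = 27 + 247/12 = 571/12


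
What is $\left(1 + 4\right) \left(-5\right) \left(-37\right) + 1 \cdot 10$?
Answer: $935$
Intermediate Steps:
$\left(1 + 4\right) \left(-5\right) \left(-37\right) + 1 \cdot 10 = 5 \left(-5\right) \left(-37\right) + 10 = \left(-25\right) \left(-37\right) + 10 = 925 + 10 = 935$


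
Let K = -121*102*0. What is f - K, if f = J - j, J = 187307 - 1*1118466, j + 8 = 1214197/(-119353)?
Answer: -111134451106/119353 ≈ -9.3114e+5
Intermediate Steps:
j = -2169021/119353 (j = -8 + 1214197/(-119353) = -8 + 1214197*(-1/119353) = -8 - 1214197/119353 = -2169021/119353 ≈ -18.173)
J = -931159 (J = 187307 - 1118466 = -931159)
K = 0 (K = -12342*0 = 0)
f = -111134451106/119353 (f = -931159 - 1*(-2169021/119353) = -931159 + 2169021/119353 = -111134451106/119353 ≈ -9.3114e+5)
f - K = -111134451106/119353 - 1*0 = -111134451106/119353 + 0 = -111134451106/119353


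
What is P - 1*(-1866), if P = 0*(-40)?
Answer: 1866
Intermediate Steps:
P = 0
P - 1*(-1866) = 0 - 1*(-1866) = 0 + 1866 = 1866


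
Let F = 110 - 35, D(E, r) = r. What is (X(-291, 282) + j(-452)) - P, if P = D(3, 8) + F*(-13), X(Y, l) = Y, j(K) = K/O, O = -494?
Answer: 167198/247 ≈ 676.92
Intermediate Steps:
F = 75
j(K) = -K/494 (j(K) = K/(-494) = K*(-1/494) = -K/494)
P = -967 (P = 8 + 75*(-13) = 8 - 975 = -967)
(X(-291, 282) + j(-452)) - P = (-291 - 1/494*(-452)) - 1*(-967) = (-291 + 226/247) + 967 = -71651/247 + 967 = 167198/247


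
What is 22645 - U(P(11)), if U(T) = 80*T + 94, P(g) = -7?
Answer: 23111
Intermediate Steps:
U(T) = 94 + 80*T
22645 - U(P(11)) = 22645 - (94 + 80*(-7)) = 22645 - (94 - 560) = 22645 - 1*(-466) = 22645 + 466 = 23111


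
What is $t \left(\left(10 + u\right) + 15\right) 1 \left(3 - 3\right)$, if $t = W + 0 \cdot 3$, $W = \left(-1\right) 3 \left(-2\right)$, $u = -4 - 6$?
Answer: $0$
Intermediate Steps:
$u = -10$
$W = 6$ ($W = \left(-3\right) \left(-2\right) = 6$)
$t = 6$ ($t = 6 + 0 \cdot 3 = 6 + 0 = 6$)
$t \left(\left(10 + u\right) + 15\right) 1 \left(3 - 3\right) = 6 \left(\left(10 - 10\right) + 15\right) 1 \left(3 - 3\right) = 6 \left(0 + 15\right) 1 \cdot 0 = 6 \cdot 15 \cdot 0 = 90 \cdot 0 = 0$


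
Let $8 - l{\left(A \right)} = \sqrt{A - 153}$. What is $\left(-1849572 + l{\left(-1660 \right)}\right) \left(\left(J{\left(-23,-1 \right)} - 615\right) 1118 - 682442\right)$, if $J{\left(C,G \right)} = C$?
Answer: $2581484563464 + 9770082 i \sqrt{37} \approx 2.5815 \cdot 10^{12} + 5.9429 \cdot 10^{7} i$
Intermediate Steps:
$l{\left(A \right)} = 8 - \sqrt{-153 + A}$ ($l{\left(A \right)} = 8 - \sqrt{A - 153} = 8 - \sqrt{-153 + A}$)
$\left(-1849572 + l{\left(-1660 \right)}\right) \left(\left(J{\left(-23,-1 \right)} - 615\right) 1118 - 682442\right) = \left(-1849572 + \left(8 - \sqrt{-153 - 1660}\right)\right) \left(\left(-23 - 615\right) 1118 - 682442\right) = \left(-1849572 + \left(8 - \sqrt{-1813}\right)\right) \left(\left(-638\right) 1118 - 682442\right) = \left(-1849572 + \left(8 - 7 i \sqrt{37}\right)\right) \left(-713284 - 682442\right) = \left(-1849572 + \left(8 - 7 i \sqrt{37}\right)\right) \left(-1395726\right) = \left(-1849564 - 7 i \sqrt{37}\right) \left(-1395726\right) = 2581484563464 + 9770082 i \sqrt{37}$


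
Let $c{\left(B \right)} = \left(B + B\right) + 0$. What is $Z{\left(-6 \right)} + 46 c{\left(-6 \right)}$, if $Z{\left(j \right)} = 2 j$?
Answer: $-564$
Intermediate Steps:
$c{\left(B \right)} = 2 B$ ($c{\left(B \right)} = 2 B + 0 = 2 B$)
$Z{\left(-6 \right)} + 46 c{\left(-6 \right)} = 2 \left(-6\right) + 46 \cdot 2 \left(-6\right) = -12 + 46 \left(-12\right) = -12 - 552 = -564$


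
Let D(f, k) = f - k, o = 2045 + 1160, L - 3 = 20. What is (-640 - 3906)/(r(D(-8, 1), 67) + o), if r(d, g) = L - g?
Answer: -4546/3161 ≈ -1.4382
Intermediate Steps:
L = 23 (L = 3 + 20 = 23)
o = 3205
r(d, g) = 23 - g
(-640 - 3906)/(r(D(-8, 1), 67) + o) = (-640 - 3906)/((23 - 1*67) + 3205) = -4546/((23 - 67) + 3205) = -4546/(-44 + 3205) = -4546/3161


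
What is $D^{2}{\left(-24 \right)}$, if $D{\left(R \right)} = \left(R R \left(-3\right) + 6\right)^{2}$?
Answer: $8792909200656$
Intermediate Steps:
$D{\left(R \right)} = \left(6 - 3 R^{2}\right)^{2}$ ($D{\left(R \right)} = \left(R^{2} \left(-3\right) + 6\right)^{2} = \left(- 3 R^{2} + 6\right)^{2} = \left(6 - 3 R^{2}\right)^{2}$)
$D^{2}{\left(-24 \right)} = \left(9 \left(-2 + \left(-24\right)^{2}\right)^{2}\right)^{2} = \left(9 \left(-2 + 576\right)^{2}\right)^{2} = \left(9 \cdot 574^{2}\right)^{2} = \left(9 \cdot 329476\right)^{2} = 2965284^{2} = 8792909200656$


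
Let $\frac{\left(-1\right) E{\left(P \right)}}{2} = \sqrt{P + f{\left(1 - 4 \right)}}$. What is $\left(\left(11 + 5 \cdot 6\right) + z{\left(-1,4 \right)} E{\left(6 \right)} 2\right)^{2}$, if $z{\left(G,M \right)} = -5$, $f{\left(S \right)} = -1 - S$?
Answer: $4881 + 3280 \sqrt{2} \approx 9519.6$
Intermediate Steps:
$E{\left(P \right)} = - 2 \sqrt{2 + P}$ ($E{\left(P \right)} = - 2 \sqrt{P - -2} = - 2 \sqrt{P + \left(-1 + 3\right)} = - 2 \sqrt{P + 2} = - 2 \sqrt{2 + P}$)
$\left(\left(11 + 5 \cdot 6\right) + z{\left(-1,4 \right)} E{\left(6 \right)} 2\right)^{2} = \left(\left(11 + 5 \cdot 6\right) + - 5 \left(- 2 \sqrt{2 + 6}\right) 2\right)^{2} = \left(\left(11 + 30\right) + - 5 \left(- 2 \sqrt{8}\right) 2\right)^{2} = \left(41 + - 5 \left(- 2 \cdot 2 \sqrt{2}\right) 2\right)^{2} = \left(41 + - 5 \left(- 4 \sqrt{2}\right) 2\right)^{2} = \left(41 + 20 \sqrt{2} \cdot 2\right)^{2} = \left(41 + 40 \sqrt{2}\right)^{2}$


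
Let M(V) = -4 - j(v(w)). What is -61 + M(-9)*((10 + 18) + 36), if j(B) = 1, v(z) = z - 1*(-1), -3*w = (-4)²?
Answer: -381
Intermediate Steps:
w = -16/3 (w = -⅓*(-4)² = -⅓*16 = -16/3 ≈ -5.3333)
v(z) = 1 + z (v(z) = z + 1 = 1 + z)
M(V) = -5 (M(V) = -4 - 1*1 = -4 - 1 = -5)
-61 + M(-9)*((10 + 18) + 36) = -61 - 5*((10 + 18) + 36) = -61 - 5*(28 + 36) = -61 - 5*64 = -61 - 320 = -381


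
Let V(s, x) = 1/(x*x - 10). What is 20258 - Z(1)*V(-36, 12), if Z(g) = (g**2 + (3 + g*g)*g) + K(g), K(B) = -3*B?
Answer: 1357285/67 ≈ 20258.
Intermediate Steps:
V(s, x) = 1/(-10 + x**2) (V(s, x) = 1/(x**2 - 10) = 1/(-10 + x**2))
Z(g) = g**2 - 3*g + g*(3 + g**2) (Z(g) = (g**2 + (3 + g*g)*g) - 3*g = (g**2 + (3 + g**2)*g) - 3*g = (g**2 + g*(3 + g**2)) - 3*g = g**2 - 3*g + g*(3 + g**2))
20258 - Z(1)*V(-36, 12) = 20258 - 1**2*(1 + 1)/(-10 + 12**2) = 20258 - 1*2/(-10 + 144) = 20258 - 2/134 = 20258 - 1*1/67 = 20258 - 1/67 = 1357285/67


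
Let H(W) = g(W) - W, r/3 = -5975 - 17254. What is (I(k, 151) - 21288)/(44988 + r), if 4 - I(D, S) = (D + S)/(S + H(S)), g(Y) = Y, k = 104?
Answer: 3214139/3729549 ≈ 0.86180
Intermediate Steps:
r = -69687 (r = 3*(-5975 - 17254) = 3*(-23229) = -69687)
H(W) = 0 (H(W) = W - W = 0)
I(D, S) = 4 - (D + S)/S (I(D, S) = 4 - (D + S)/(S + 0) = 4 - (D + S)/S)
(I(k, 151) - 21288)/(44988 + r) = ((3 - 1*104/151) - 21288)/(44988 - 69687) = ((3 - 1*104*1/151) - 21288)/(-24699) = ((3 - 104/151) - 21288)*(-1/24699) = (349/151 - 21288)*(-1/24699) = -3214139/151*(-1/24699) = 3214139/3729549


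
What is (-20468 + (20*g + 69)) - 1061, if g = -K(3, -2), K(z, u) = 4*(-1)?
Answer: -21380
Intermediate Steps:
K(z, u) = -4
g = 4 (g = -1*(-4) = 4)
(-20468 + (20*g + 69)) - 1061 = (-20468 + (20*4 + 69)) - 1061 = (-20468 + (80 + 69)) - 1061 = (-20468 + 149) - 1061 = -20319 - 1061 = -21380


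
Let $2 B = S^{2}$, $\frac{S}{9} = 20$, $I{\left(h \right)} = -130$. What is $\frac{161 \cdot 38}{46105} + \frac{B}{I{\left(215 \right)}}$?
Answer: $- \frac{74610566}{599365} \approx -124.48$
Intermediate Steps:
$S = 180$ ($S = 9 \cdot 20 = 180$)
$B = 16200$ ($B = \frac{180^{2}}{2} = \frac{1}{2} \cdot 32400 = 16200$)
$\frac{161 \cdot 38}{46105} + \frac{B}{I{\left(215 \right)}} = \frac{161 \cdot 38}{46105} + \frac{16200}{-130} = 6118 \cdot \frac{1}{46105} + 16200 \left(- \frac{1}{130}\right) = \frac{6118}{46105} - \frac{1620}{13} = - \frac{74610566}{599365}$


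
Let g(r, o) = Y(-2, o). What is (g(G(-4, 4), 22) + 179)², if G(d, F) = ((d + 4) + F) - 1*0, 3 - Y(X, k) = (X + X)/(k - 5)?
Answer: 9597604/289 ≈ 33210.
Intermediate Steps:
Y(X, k) = 3 - 2*X/(-5 + k) (Y(X, k) = 3 - (X + X)/(k - 5) = 3 - 2*X/(-5 + k))
G(d, F) = 4 + F + d (G(d, F) = ((4 + d) + F) + 0 = (4 + F + d) + 0 = 4 + F + d)
g(r, o) = (-11 + 3*o)/(-5 + o) (g(r, o) = (-15 - 2*(-2) + 3*o)/(-5 + o) = (-15 + 4 + 3*o)/(-5 + o) = (-11 + 3*o)/(-5 + o))
(g(G(-4, 4), 22) + 179)² = ((-11 + 3*22)/(-5 + 22) + 179)² = ((-11 + 66)/17 + 179)² = ((1/17)*55 + 179)² = (55/17 + 179)² = (3098/17)² = 9597604/289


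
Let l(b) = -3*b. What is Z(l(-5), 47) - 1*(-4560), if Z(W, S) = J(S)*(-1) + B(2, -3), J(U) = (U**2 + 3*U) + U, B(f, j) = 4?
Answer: 2167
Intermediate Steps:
J(U) = U**2 + 4*U
Z(W, S) = 4 - S*(4 + S) (Z(W, S) = (S*(4 + S))*(-1) + 4 = -S*(4 + S) + 4 = 4 - S*(4 + S))
Z(l(-5), 47) - 1*(-4560) = (4 - 1*47*(4 + 47)) - 1*(-4560) = (4 - 1*47*51) + 4560 = (4 - 2397) + 4560 = -2393 + 4560 = 2167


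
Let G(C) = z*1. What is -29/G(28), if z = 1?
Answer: -29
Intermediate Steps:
G(C) = 1 (G(C) = 1*1 = 1)
-29/G(28) = -29/1 = -29*1 = -29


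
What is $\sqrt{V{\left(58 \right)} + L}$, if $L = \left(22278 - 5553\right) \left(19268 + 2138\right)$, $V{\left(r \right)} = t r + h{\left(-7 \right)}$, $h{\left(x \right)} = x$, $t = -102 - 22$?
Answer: $\sqrt{358008151} \approx 18921.0$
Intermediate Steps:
$t = -124$
$V{\left(r \right)} = -7 - 124 r$ ($V{\left(r \right)} = - 124 r - 7 = -7 - 124 r$)
$L = 358015350$ ($L = 16725 \cdot 21406 = 358015350$)
$\sqrt{V{\left(58 \right)} + L} = \sqrt{\left(-7 - 7192\right) + 358015350} = \sqrt{-7199 + 358015350} = \sqrt{358008151}$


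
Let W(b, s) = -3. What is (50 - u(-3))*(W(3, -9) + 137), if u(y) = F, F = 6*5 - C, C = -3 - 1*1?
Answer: 2144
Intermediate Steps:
C = -4 (C = -3 - 1 = -4)
F = 34 (F = 6*5 - 1*(-4) = 30 + 4 = 34)
u(y) = 34
(50 - u(-3))*(W(3, -9) + 137) = (50 - 1*34)*(-3 + 137) = (50 - 34)*134 = 16*134 = 2144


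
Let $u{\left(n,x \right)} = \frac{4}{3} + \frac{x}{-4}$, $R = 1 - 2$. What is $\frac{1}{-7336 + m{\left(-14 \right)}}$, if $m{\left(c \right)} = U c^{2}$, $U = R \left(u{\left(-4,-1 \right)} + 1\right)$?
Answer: $- \frac{3}{23527} \approx -0.00012751$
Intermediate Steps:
$R = -1$ ($R = 1 - 2 = -1$)
$u{\left(n,x \right)} = \frac{4}{3} - \frac{x}{4}$ ($u{\left(n,x \right)} = 4 \cdot \frac{1}{3} + x \left(- \frac{1}{4}\right) = \frac{4}{3} - \frac{x}{4}$)
$U = - \frac{31}{12}$ ($U = - (\left(\frac{4}{3} - - \frac{1}{4}\right) + 1) = - (\left(\frac{4}{3} + \frac{1}{4}\right) + 1) = - (\frac{19}{12} + 1) = \left(-1\right) \frac{31}{12} = - \frac{31}{12} \approx -2.5833$)
$m{\left(c \right)} = - \frac{31 c^{2}}{12}$
$\frac{1}{-7336 + m{\left(-14 \right)}} = \frac{1}{-7336 - \frac{31 \left(-14\right)^{2}}{12}} = \frac{1}{-7336 - \frac{1519}{3}} = \frac{1}{- \frac{23527}{3}} = - \frac{3}{23527}$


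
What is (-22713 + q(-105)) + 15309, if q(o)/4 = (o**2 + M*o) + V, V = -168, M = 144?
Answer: -24456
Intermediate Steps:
q(o) = -672 + 4*o**2 + 576*o (q(o) = 4*((o**2 + 144*o) - 168) = 4*(-168 + o**2 + 144*o) = -672 + 4*o**2 + 576*o)
(-22713 + q(-105)) + 15309 = (-22713 + (-672 + 4*(-105)**2 + 576*(-105))) + 15309 = (-22713 + (-672 + 4*11025 - 60480)) + 15309 = (-22713 + (-672 + 44100 - 60480)) + 15309 = (-22713 - 17052) + 15309 = -39765 + 15309 = -24456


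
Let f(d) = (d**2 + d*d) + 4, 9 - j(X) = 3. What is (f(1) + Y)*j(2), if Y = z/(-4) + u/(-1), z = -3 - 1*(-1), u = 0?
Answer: 39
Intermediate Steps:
j(X) = 6 (j(X) = 9 - 1*3 = 9 - 3 = 6)
z = -2 (z = -3 + 1 = -2)
Y = 1/2 (Y = -2/(-4) + 0/(-1) = -2*(-1/4) + 0*(-1) = 1/2 + 0 = 1/2 ≈ 0.50000)
f(d) = 4 + 2*d**2 (f(d) = (d**2 + d**2) + 4 = 2*d**2 + 4 = 4 + 2*d**2)
(f(1) + Y)*j(2) = ((4 + 2*1**2) + 1/2)*6 = ((4 + 2*1) + 1/2)*6 = ((4 + 2) + 1/2)*6 = (6 + 1/2)*6 = (13/2)*6 = 39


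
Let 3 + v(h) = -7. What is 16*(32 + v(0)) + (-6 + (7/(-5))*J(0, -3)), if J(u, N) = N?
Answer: 1751/5 ≈ 350.20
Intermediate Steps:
v(h) = -10 (v(h) = -3 - 7 = -10)
16*(32 + v(0)) + (-6 + (7/(-5))*J(0, -3)) = 16*(32 - 10) + (-6 + (7/(-5))*(-3)) = 16*22 + (-6 + (7*(-⅕))*(-3)) = 352 + (-6 - 7/5*(-3)) = 352 + (-6 + 21/5) = 352 - 9/5 = 1751/5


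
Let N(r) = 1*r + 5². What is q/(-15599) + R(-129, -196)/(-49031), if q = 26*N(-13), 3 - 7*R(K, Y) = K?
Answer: -109142772/5353841983 ≈ -0.020386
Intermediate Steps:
R(K, Y) = 3/7 - K/7
N(r) = 25 + r (N(r) = r + 25 = 25 + r)
q = 312 (q = 26*(25 - 13) = 26*12 = 312)
q/(-15599) + R(-129, -196)/(-49031) = 312/(-15599) + (3/7 - ⅐*(-129))/(-49031) = 312*(-1/15599) + (3/7 + 129/7)*(-1/49031) = -312/15599 + (132/7)*(-1/49031) = -312/15599 - 132/343217 = -109142772/5353841983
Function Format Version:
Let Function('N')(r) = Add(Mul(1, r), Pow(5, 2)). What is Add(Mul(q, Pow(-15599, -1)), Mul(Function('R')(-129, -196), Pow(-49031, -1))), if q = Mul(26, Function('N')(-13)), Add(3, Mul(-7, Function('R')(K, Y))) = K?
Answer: Rational(-109142772, 5353841983) ≈ -0.020386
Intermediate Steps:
Function('R')(K, Y) = Add(Rational(3, 7), Mul(Rational(-1, 7), K))
Function('N')(r) = Add(25, r) (Function('N')(r) = Add(r, 25) = Add(25, r))
q = 312 (q = Mul(26, Add(25, -13)) = Mul(26, 12) = 312)
Add(Mul(q, Pow(-15599, -1)), Mul(Function('R')(-129, -196), Pow(-49031, -1))) = Add(Mul(312, Pow(-15599, -1)), Mul(Add(Rational(3, 7), Mul(Rational(-1, 7), -129)), Pow(-49031, -1))) = Add(Mul(312, Rational(-1, 15599)), Mul(Add(Rational(3, 7), Rational(129, 7)), Rational(-1, 49031))) = Add(Rational(-312, 15599), Mul(Rational(132, 7), Rational(-1, 49031))) = Add(Rational(-312, 15599), Rational(-132, 343217)) = Rational(-109142772, 5353841983)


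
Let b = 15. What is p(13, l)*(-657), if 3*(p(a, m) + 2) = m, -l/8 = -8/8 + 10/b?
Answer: 730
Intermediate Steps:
l = 8/3 (l = -8*(-8/8 + 10/15) = -8*(-8*⅛ + 10*(1/15)) = -8*(-1 + ⅔) = -8*(-⅓) = 8/3 ≈ 2.6667)
p(a, m) = -2 + m/3
p(13, l)*(-657) = (-2 + (⅓)*(8/3))*(-657) = (-2 + 8/9)*(-657) = -10/9*(-657) = 730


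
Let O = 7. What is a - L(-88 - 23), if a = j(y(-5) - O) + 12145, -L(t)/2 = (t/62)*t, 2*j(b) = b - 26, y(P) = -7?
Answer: 388196/31 ≈ 12522.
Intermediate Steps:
j(b) = -13 + b/2 (j(b) = (b - 26)/2 = (-26 + b)/2 = -13 + b/2)
L(t) = -t²/31 (L(t) = -2*t/62*t = -t²/31)
a = 12125 (a = (-13 + (-7 - 1*7)/2) + 12145 = (-13 + (-7 - 7)/2) + 12145 = (-13 + (½)*(-14)) + 12145 = (-13 - 7) + 12145 = -20 + 12145 = 12125)
a - L(-88 - 23) = 12125 - (-1)*(-88 - 23)²/31 = 12125 - (-1)*(-111)²/31 = 12125 - (-1)*12321/31 = 12125 - 1*(-12321/31) = 12125 + 12321/31 = 388196/31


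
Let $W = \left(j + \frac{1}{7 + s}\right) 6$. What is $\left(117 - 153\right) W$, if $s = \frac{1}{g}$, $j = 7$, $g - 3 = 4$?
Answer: $- \frac{38556}{25} \approx -1542.2$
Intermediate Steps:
$g = 7$ ($g = 3 + 4 = 7$)
$s = \frac{1}{7} \approx 0.14286$
$W = \frac{1071}{25}$ ($W = \left(7 + \frac{1}{7 + \frac{1}{7}}\right) 6 = \left(7 + \frac{1}{\frac{50}{7}}\right) 6 = \left(7 + \frac{7}{50}\right) 6 = \frac{357}{50} \cdot 6 = \frac{1071}{25} \approx 42.84$)
$\left(117 - 153\right) W = \left(117 - 153\right) \frac{1071}{25} = \left(-36\right) \frac{1071}{25} = - \frac{38556}{25}$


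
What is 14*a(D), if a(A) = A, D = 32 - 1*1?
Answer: 434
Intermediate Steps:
D = 31 (D = 32 - 1 = 31)
14*a(D) = 14*31 = 434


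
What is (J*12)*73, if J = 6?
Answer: 5256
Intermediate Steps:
(J*12)*73 = (6*12)*73 = 72*73 = 5256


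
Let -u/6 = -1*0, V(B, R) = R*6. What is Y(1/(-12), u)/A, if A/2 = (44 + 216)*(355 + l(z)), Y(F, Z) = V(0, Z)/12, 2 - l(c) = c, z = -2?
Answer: 0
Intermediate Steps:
V(B, R) = 6*R
l(c) = 2 - c
u = 0 (u = -(-6)*0 = -6*0 = 0)
Y(F, Z) = Z/2 (Y(F, Z) = (6*Z)/12 = (6*Z)*(1/12) = Z/2)
A = 186680 (A = 2*((44 + 216)*(355 + (2 - 1*(-2)))) = 2*(260*(355 + (2 + 2))) = 2*(260*(355 + 4)) = 2*(260*359) = 2*93340 = 186680)
Y(1/(-12), u)/A = ((½)*0)/186680 = 0*(1/186680) = 0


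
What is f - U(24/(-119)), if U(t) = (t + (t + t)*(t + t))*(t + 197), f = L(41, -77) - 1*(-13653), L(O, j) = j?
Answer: 22890645872/1685159 ≈ 13584.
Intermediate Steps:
f = 13576 (f = -77 - 1*(-13653) = -77 + 13653 = 13576)
U(t) = (197 + t)*(t + 4*t²) (U(t) = (t + (2*t)*(2*t))*(197 + t) = (t + 4*t²)*(197 + t) = (197 + t)*(t + 4*t²))
f - U(24/(-119)) = 13576 - 24/(-119)*(197 + 4*(24/(-119))² + 789*(24/(-119))) = 13576 - 24*(-1/119)*(197 + 4*(24*(-1/119))² + 789*(24*(-1/119))) = 13576 - (-24)*(197 + 4*(-24/119)² + 789*(-24/119))/119 = 13576 - (-24)*(197 + 4*(576/14161) - 18936/119)/119 = 13576 - (-24)*(197 + 2304/14161 - 18936/119)/119 = 13576 - (-24)*538637/(119*14161) = 13576 - 1*(-12927288/1685159) = 13576 + 12927288/1685159 = 22890645872/1685159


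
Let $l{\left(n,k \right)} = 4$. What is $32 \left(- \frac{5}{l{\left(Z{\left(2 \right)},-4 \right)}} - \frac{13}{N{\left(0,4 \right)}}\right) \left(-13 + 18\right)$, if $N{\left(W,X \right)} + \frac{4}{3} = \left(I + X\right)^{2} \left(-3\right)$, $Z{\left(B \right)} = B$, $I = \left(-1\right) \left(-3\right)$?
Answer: $- \frac{16552}{89} \approx -185.98$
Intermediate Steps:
$I = 3$
$N{\left(W,X \right)} = - \frac{4}{3} - 3 \left(3 + X\right)^{2}$ ($N{\left(W,X \right)} = - \frac{4}{3} + \left(3 + X\right)^{2} \left(-3\right) = - \frac{4}{3} - 3 \left(3 + X\right)^{2}$)
$32 \left(- \frac{5}{l{\left(Z{\left(2 \right)},-4 \right)}} - \frac{13}{N{\left(0,4 \right)}}\right) \left(-13 + 18\right) = 32 \left(- \frac{5}{4} - \frac{13}{- \frac{4}{3} - 3 \left(3 + 4\right)^{2}}\right) \left(-13 + 18\right) = 32 \left(\left(-5\right) \frac{1}{4} - \frac{13}{- \frac{4}{3} - 3 \cdot 7^{2}}\right) 5 = 32 \left(- \frac{5}{4} - \frac{13}{- \frac{4}{3} - 147}\right) 5 = 32 \left(- \frac{5}{4} - \frac{13}{- \frac{445}{3}}\right) 5 = 32 \left(- \frac{5}{4} - - \frac{39}{445}\right) 5 = 32 \left(- \frac{5}{4} + \frac{39}{445}\right) 5 = 32 \left(- \frac{2069}{1780}\right) 5 = \left(- \frac{16552}{445}\right) 5 = - \frac{16552}{89}$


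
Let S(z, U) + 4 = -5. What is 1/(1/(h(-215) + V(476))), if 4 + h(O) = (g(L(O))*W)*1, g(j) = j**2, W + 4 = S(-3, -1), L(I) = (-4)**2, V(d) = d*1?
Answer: -2856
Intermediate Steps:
V(d) = d
S(z, U) = -9 (S(z, U) = -4 - 5 = -9)
L(I) = 16
W = -13 (W = -4 - 9 = -13)
h(O) = -3332 (h(O) = -4 + (16**2*(-13))*1 = -4 + (256*(-13))*1 = -4 - 3328*1 = -4 - 3328 = -3332)
1/(1/(h(-215) + V(476))) = 1/(1/(-3332 + 476)) = 1/(1/(-2856)) = 1/(-1/2856) = -2856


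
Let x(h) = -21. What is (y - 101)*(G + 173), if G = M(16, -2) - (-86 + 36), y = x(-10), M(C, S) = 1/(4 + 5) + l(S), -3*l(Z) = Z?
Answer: -245708/9 ≈ -27301.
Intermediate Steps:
l(Z) = -Z/3
M(C, S) = ⅑ - S/3 (M(C, S) = 1/(4 + 5) - S/3 = 1/9 - S/3 = ⅑ - S/3)
y = -21
G = 457/9 (G = (⅑ - ⅓*(-2)) - (-86 + 36) = (⅑ + ⅔) - 1*(-50) = 7/9 + 50 = 457/9 ≈ 50.778)
(y - 101)*(G + 173) = (-21 - 101)*(457/9 + 173) = -122*2014/9 = -245708/9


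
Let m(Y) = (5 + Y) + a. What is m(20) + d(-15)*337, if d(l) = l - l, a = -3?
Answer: 22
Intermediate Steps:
m(Y) = 2 + Y (m(Y) = (5 + Y) - 3 = 2 + Y)
d(l) = 0
m(20) + d(-15)*337 = (2 + 20) + 0*337 = 22 + 0 = 22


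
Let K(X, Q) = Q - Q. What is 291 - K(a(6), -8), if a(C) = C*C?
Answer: 291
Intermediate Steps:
a(C) = C²
K(X, Q) = 0
291 - K(a(6), -8) = 291 - 1*0 = 291 + 0 = 291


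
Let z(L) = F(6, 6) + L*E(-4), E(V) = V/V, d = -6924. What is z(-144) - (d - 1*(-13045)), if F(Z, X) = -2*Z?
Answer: -6277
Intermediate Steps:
E(V) = 1
z(L) = -12 + L (z(L) = -2*6 + L*1 = -12 + L)
z(-144) - (d - 1*(-13045)) = (-12 - 144) - (-6924 - 1*(-13045)) = -156 - (-6924 + 13045) = -156 - 1*6121 = -156 - 6121 = -6277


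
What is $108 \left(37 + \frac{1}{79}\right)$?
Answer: $\frac{315792}{79} \approx 3997.4$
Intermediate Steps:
$108 \left(37 + \frac{1}{79}\right) = 108 \cdot \frac{2924}{79} = \frac{315792}{79}$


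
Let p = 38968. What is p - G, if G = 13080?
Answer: 25888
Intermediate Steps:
p - G = 38968 - 1*13080 = 38968 - 13080 = 25888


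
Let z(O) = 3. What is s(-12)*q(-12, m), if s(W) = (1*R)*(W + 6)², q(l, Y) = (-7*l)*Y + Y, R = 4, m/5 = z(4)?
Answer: 183600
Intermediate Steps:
m = 15 (m = 5*3 = 15)
q(l, Y) = Y - 7*Y*l (q(l, Y) = -7*Y*l + Y = Y - 7*Y*l)
s(W) = 4*(6 + W)² (s(W) = (1*4)*(W + 6)² = 4*(6 + W)²)
s(-12)*q(-12, m) = (4*(6 - 12)²)*(15*(1 - 7*(-12))) = (4*(-6)²)*(15*(1 + 84)) = (4*36)*(15*85) = 144*1275 = 183600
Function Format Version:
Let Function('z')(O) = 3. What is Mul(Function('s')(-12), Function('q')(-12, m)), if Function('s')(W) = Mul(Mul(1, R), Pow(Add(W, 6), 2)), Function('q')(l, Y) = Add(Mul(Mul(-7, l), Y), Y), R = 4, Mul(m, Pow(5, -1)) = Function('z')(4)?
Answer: 183600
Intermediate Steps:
m = 15 (m = Mul(5, 3) = 15)
Function('q')(l, Y) = Add(Y, Mul(-7, Y, l)) (Function('q')(l, Y) = Add(Mul(-7, Y, l), Y) = Add(Y, Mul(-7, Y, l)))
Function('s')(W) = Mul(4, Pow(Add(6, W), 2)) (Function('s')(W) = Mul(Mul(1, 4), Pow(Add(W, 6), 2)) = Mul(4, Pow(Add(6, W), 2)))
Mul(Function('s')(-12), Function('q')(-12, m)) = Mul(Mul(4, Pow(Add(6, -12), 2)), Mul(15, Add(1, Mul(-7, -12)))) = Mul(Mul(4, Pow(-6, 2)), Mul(15, Add(1, 84))) = Mul(Mul(4, 36), Mul(15, 85)) = Mul(144, 1275) = 183600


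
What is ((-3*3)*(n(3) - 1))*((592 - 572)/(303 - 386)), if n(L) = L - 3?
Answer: -180/83 ≈ -2.1687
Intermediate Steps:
n(L) = -3 + L
((-3*3)*(n(3) - 1))*((592 - 572)/(303 - 386)) = ((-3*3)*((-3 + 3) - 1))*((592 - 572)/(303 - 386)) = (-9*(0 - 1))*(20/(-83)) = (-9*(-1))*(20*(-1/83)) = 9*(-20/83) = -180/83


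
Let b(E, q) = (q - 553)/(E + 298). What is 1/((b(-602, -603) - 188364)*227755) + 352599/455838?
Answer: 9346448427373969/12083035851961250 ≈ 0.77352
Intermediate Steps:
b(E, q) = (-553 + q)/(298 + E)
1/((b(-602, -603) - 188364)*227755) + 352599/455838 = 1/((-553 - 603)/(298 - 602) - 188364*227755) + 352599/455838 = (1/227755)/(-1156/(-304) - 188364) + 352599*(1/455838) = (1/227755)/(-1/304*(-1156) - 188364) + 117533/151946 = (1/227755)/(289/76 - 188364) + 117533/151946 = (1/227755)/(-14315375/76) + 117533/151946 = -76/14315375*1/227755 + 117533/151946 = -76/3260398233125 + 117533/151946 = 9346448427373969/12083035851961250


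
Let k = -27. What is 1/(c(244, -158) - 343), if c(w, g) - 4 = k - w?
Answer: -1/610 ≈ -0.0016393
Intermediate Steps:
c(w, g) = -23 - w (c(w, g) = 4 + (-27 - w) = -23 - w)
1/(c(244, -158) - 343) = 1/((-23 - 1*244) - 343) = 1/((-23 - 244) - 343) = 1/(-267 - 343) = 1/(-610) = -1/610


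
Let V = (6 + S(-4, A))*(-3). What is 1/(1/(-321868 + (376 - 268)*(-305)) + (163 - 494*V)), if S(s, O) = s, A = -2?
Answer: 354808/1109484615 ≈ 0.00031980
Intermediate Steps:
V = -6 (V = (6 - 4)*(-3) = 2*(-3) = -6)
1/(1/(-321868 + (376 - 268)*(-305)) + (163 - 494*V)) = 1/(1/(-321868 + (376 - 268)*(-305)) + (163 - 494*(-6))) = 1/(1/(-321868 + 108*(-305)) + (163 + 2964)) = 1/(1/(-321868 - 32940) + 3127) = 1/(1/(-354808) + 3127) = 1/(-1/354808 + 3127) = 1/(1109484615/354808) = 354808/1109484615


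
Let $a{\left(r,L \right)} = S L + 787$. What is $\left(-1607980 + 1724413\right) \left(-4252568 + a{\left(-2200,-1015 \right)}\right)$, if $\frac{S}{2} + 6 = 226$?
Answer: $-547046594973$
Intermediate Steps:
$S = 440$ ($S = -12 + 2 \cdot 226 = -12 + 452 = 440$)
$a{\left(r,L \right)} = 787 + 440 L$ ($a{\left(r,L \right)} = 440 L + 787 = 787 + 440 L$)
$\left(-1607980 + 1724413\right) \left(-4252568 + a{\left(-2200,-1015 \right)}\right) = \left(-1607980 + 1724413\right) \left(-4252568 + \left(787 + 440 \left(-1015\right)\right)\right) = 116433 \left(-4252568 + \left(787 - 446600\right)\right) = 116433 \left(-4252568 - 445813\right) = 116433 \left(-4698381\right) = -547046594973$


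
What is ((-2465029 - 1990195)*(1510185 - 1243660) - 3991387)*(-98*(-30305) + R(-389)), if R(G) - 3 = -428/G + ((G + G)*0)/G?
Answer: -1371827552487782485535/389 ≈ -3.5265e+18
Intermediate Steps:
R(G) = 3 - 428/G (R(G) = 3 + (-428/G + ((G + G)*0)/G) = 3 + (-428/G + ((2*G)*0)/G) = 3 + (-428/G + 0/G) = 3 + (-428/G + 0) = 3 - 428/G)
((-2465029 - 1990195)*(1510185 - 1243660) - 3991387)*(-98*(-30305) + R(-389)) = ((-2465029 - 1990195)*(1510185 - 1243660) - 3991387)*(-98*(-30305) + (3 - 428/(-389))) = (-4455224*266525 - 3991387)*(2969890 + (3 - 428*(-1/389))) = (-1187428576600 - 3991387)*(2969890 + (3 + 428/389)) = -1187432567987*(2969890 + 1595/389) = -1187432567987*1155288805/389 = -1371827552487782485535/389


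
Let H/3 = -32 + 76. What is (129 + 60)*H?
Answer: 24948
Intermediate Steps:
H = 132 (H = 3*(-32 + 76) = 3*44 = 132)
(129 + 60)*H = (129 + 60)*132 = 189*132 = 24948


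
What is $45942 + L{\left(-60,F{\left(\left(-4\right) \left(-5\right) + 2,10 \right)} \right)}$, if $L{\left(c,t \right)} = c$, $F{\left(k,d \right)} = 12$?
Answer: $45882$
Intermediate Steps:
$45942 + L{\left(-60,F{\left(\left(-4\right) \left(-5\right) + 2,10 \right)} \right)} = 45942 - 60 = 45882$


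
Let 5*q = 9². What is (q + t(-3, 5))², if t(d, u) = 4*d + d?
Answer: 36/25 ≈ 1.4400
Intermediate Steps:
t(d, u) = 5*d
q = 81/5 (q = (⅕)*9² = (⅕)*81 = 81/5 ≈ 16.200)
(q + t(-3, 5))² = (81/5 + 5*(-3))² = (81/5 - 15)² = (6/5)² = 36/25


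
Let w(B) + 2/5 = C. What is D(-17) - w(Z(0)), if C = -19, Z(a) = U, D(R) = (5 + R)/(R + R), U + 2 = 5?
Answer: 1679/85 ≈ 19.753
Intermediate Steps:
U = 3 (U = -2 + 5 = 3)
D(R) = (5 + R)/(2*R) (D(R) = (5 + R)/((2*R)) = (5 + R)*(1/(2*R)) = (5 + R)/(2*R))
Z(a) = 3
w(B) = -97/5 (w(B) = -2/5 - 19 = -97/5)
D(-17) - w(Z(0)) = (1/2)*(5 - 17)/(-17) - 1*(-97/5) = (1/2)*(-1/17)*(-12) + 97/5 = 6/17 + 97/5 = 1679/85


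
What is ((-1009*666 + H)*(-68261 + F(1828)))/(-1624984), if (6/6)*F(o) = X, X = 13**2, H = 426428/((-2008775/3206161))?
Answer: -23126439785250967/408028404325 ≈ -56679.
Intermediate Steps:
H = -1367196822908/2008775 (H = 426428/((-2008775*1/3206161)) = 426428/(-2008775/3206161) = 426428*(-3206161/2008775) = -1367196822908/2008775 ≈ -6.8061e+5)
X = 169
F(o) = 169
((-1009*666 + H)*(-68261 + F(1828)))/(-1624984) = ((-1009*666 - 1367196822908/2008775)*(-68261 + 169))/(-1624984) = ((-671994 - 1367196822908/2008775)*(-68092))*(-1/1624984) = -2717081570258/2008775*(-68092)*(-1/1624984) = (185011518282007736/2008775)*(-1/1624984) = -23126439785250967/408028404325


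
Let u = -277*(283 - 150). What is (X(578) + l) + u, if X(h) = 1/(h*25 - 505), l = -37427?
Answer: -1035667259/13945 ≈ -74268.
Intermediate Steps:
u = -36841 (u = -277*133 = -36841)
X(h) = 1/(-505 + 25*h) (X(h) = 1/(25*h - 505) = 1/(-505 + 25*h))
(X(578) + l) + u = (1/(5*(-101 + 5*578)) - 37427) - 36841 = (1/(5*(-101 + 2890)) - 37427) - 36841 = ((⅕)/2789 - 37427) - 36841 = ((⅕)*(1/2789) - 37427) - 36841 = (1/13945 - 37427) - 36841 = -521919514/13945 - 36841 = -1035667259/13945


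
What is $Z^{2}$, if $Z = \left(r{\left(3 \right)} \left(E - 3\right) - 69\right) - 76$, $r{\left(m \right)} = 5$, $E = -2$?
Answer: $28900$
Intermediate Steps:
$Z = -170$ ($Z = \left(5 \left(-2 - 3\right) - 69\right) - 76 = \left(5 \left(-5\right) - 69\right) - 76 = \left(-25 - 69\right) - 76 = -94 - 76 = -170$)
$Z^{2} = \left(-170\right)^{2} = 28900$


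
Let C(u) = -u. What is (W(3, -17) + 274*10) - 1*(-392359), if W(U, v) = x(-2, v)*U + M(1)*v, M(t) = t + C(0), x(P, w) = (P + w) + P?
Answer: 395019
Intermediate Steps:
x(P, w) = w + 2*P
M(t) = t (M(t) = t - 1*0 = t + 0 = t)
W(U, v) = v + U*(-4 + v) (W(U, v) = (v + 2*(-2))*U + 1*v = (v - 4)*U + v = (-4 + v)*U + v = U*(-4 + v) + v = v + U*(-4 + v))
(W(3, -17) + 274*10) - 1*(-392359) = ((-17 + 3*(-4 - 17)) + 274*10) - 1*(-392359) = ((-17 + 3*(-21)) + 2740) + 392359 = ((-17 - 63) + 2740) + 392359 = (-80 + 2740) + 392359 = 2660 + 392359 = 395019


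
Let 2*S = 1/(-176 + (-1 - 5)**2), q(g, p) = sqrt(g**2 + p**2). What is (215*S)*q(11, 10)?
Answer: -43*sqrt(221)/56 ≈ -11.415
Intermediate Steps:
S = -1/280 (S = 1/(2*(-176 + (-1 - 5)**2)) = 1/(2*(-176 + (-6)**2)) = 1/(2*(-176 + 36)) = (1/2)/(-140) = (1/2)*(-1/140) = -1/280 ≈ -0.0035714)
(215*S)*q(11, 10) = (215*(-1/280))*sqrt(11**2 + 10**2) = -43*sqrt(121 + 100)/56 = -43*sqrt(221)/56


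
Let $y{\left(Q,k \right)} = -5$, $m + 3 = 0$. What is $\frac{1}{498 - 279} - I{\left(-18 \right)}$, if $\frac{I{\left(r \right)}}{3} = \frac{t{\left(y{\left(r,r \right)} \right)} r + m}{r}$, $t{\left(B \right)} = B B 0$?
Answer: $- \frac{217}{438} \approx -0.49543$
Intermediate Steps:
$m = -3$ ($m = -3 + 0 = -3$)
$t{\left(B \right)} = 0$ ($t{\left(B \right)} = B^{2} \cdot 0 = 0$)
$I{\left(r \right)} = - \frac{9}{r}$ ($I{\left(r \right)} = 3 \frac{0 r - 3}{r} = 3 \frac{0 - 3}{r} = 3 \left(- \frac{3}{r}\right) = - \frac{9}{r}$)
$\frac{1}{498 - 279} - I{\left(-18 \right)} = \frac{1}{498 - 279} - - \frac{9}{-18} = \frac{1}{219} - \left(-9\right) \left(- \frac{1}{18}\right) = \frac{1}{219} - \frac{1}{2} = - \frac{217}{438}$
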